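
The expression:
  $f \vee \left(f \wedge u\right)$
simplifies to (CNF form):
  $f$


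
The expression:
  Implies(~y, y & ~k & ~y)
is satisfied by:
  {y: True}


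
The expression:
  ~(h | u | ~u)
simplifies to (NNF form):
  False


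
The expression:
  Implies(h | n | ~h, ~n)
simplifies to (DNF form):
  ~n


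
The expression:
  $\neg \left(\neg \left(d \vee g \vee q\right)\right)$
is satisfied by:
  {d: True, q: True, g: True}
  {d: True, q: True, g: False}
  {d: True, g: True, q: False}
  {d: True, g: False, q: False}
  {q: True, g: True, d: False}
  {q: True, g: False, d: False}
  {g: True, q: False, d: False}


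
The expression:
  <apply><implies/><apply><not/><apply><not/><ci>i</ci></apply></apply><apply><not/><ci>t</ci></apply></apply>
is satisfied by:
  {t: False, i: False}
  {i: True, t: False}
  {t: True, i: False}


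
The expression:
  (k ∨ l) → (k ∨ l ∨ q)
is always true.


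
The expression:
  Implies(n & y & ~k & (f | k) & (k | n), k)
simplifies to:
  k | ~f | ~n | ~y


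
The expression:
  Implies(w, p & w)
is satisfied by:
  {p: True, w: False}
  {w: False, p: False}
  {w: True, p: True}


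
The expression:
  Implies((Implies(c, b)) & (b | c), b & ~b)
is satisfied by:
  {b: False}


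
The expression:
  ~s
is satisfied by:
  {s: False}


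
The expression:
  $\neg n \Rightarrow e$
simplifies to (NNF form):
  $e \vee n$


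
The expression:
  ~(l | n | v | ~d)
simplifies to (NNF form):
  d & ~l & ~n & ~v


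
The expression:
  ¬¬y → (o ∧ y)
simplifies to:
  o ∨ ¬y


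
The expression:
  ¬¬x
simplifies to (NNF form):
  x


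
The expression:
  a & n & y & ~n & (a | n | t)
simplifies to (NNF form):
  False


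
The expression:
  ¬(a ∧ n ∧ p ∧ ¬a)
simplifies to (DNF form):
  True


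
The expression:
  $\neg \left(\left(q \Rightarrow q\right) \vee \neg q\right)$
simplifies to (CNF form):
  $\text{False}$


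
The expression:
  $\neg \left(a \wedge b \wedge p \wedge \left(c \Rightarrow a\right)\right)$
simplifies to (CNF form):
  $\neg a \vee \neg b \vee \neg p$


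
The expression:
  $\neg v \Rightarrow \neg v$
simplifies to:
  $\text{True}$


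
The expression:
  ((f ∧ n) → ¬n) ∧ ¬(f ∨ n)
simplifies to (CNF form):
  ¬f ∧ ¬n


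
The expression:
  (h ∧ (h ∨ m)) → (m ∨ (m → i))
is always true.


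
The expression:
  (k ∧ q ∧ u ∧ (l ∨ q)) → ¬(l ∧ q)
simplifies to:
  ¬k ∨ ¬l ∨ ¬q ∨ ¬u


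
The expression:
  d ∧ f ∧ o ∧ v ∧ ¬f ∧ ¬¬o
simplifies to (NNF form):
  False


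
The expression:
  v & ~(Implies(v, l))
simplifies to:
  v & ~l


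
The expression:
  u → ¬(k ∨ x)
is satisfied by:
  {x: False, u: False, k: False}
  {k: True, x: False, u: False}
  {x: True, k: False, u: False}
  {k: True, x: True, u: False}
  {u: True, k: False, x: False}


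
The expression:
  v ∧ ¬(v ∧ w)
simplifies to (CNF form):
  v ∧ ¬w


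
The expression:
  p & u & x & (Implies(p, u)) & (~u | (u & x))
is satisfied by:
  {p: True, u: True, x: True}


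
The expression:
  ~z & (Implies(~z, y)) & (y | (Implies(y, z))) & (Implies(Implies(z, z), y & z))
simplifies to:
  False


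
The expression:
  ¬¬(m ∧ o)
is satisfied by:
  {m: True, o: True}


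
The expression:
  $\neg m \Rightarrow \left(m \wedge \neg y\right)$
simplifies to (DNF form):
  $m$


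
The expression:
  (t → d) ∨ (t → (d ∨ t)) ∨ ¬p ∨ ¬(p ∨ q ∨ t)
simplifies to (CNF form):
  True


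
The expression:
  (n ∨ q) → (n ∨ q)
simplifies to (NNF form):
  True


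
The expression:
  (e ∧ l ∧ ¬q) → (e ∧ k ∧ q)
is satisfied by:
  {q: True, l: False, e: False}
  {l: False, e: False, q: False}
  {q: True, e: True, l: False}
  {e: True, l: False, q: False}
  {q: True, l: True, e: False}
  {l: True, q: False, e: False}
  {q: True, e: True, l: True}


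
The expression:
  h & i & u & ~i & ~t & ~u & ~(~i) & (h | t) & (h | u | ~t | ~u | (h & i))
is never true.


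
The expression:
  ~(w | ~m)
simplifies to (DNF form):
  m & ~w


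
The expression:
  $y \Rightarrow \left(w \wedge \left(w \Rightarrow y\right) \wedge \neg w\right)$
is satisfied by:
  {y: False}


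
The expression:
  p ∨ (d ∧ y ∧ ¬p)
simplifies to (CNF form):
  (d ∨ p) ∧ (p ∨ y)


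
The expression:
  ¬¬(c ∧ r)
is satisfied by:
  {r: True, c: True}


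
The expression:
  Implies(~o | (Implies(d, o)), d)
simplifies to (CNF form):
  d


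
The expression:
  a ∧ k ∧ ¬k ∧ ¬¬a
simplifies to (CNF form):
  False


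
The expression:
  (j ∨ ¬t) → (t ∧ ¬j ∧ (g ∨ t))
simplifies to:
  t ∧ ¬j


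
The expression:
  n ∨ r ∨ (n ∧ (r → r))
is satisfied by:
  {r: True, n: True}
  {r: True, n: False}
  {n: True, r: False}


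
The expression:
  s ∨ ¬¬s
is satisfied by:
  {s: True}


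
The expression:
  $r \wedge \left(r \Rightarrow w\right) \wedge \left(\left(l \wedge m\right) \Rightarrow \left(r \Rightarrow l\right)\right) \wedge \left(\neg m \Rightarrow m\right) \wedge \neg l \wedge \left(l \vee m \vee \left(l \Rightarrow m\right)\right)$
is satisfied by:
  {r: True, m: True, w: True, l: False}


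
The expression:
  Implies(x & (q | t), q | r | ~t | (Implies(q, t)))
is always true.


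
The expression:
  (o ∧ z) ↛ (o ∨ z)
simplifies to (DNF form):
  False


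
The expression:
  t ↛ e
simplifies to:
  t ∧ ¬e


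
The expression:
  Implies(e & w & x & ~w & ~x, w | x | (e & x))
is always true.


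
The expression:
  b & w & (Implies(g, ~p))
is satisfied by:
  {w: True, b: True, p: False, g: False}
  {g: True, w: True, b: True, p: False}
  {p: True, w: True, b: True, g: False}


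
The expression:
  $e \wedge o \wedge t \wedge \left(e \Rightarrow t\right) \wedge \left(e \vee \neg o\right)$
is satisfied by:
  {t: True, e: True, o: True}


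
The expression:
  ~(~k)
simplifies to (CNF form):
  k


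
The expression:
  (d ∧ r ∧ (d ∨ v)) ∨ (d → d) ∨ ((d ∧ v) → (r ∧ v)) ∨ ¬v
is always true.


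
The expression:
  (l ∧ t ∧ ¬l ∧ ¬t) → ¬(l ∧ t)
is always true.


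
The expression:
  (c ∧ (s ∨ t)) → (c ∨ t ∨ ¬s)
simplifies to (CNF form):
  True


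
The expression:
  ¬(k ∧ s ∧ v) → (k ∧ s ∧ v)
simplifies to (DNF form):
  k ∧ s ∧ v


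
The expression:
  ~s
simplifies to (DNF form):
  ~s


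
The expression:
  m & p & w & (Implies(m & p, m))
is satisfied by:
  {m: True, p: True, w: True}


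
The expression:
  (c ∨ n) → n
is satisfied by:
  {n: True, c: False}
  {c: False, n: False}
  {c: True, n: True}


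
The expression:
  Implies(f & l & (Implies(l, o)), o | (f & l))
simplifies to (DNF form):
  True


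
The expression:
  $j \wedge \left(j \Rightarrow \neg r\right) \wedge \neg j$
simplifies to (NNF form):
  $\text{False}$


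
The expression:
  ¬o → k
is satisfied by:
  {k: True, o: True}
  {k: True, o: False}
  {o: True, k: False}


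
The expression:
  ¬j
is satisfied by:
  {j: False}


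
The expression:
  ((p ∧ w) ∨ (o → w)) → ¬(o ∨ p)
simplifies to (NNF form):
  (o ∧ ¬w) ∨ (¬o ∧ ¬p)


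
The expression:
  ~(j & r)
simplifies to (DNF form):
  ~j | ~r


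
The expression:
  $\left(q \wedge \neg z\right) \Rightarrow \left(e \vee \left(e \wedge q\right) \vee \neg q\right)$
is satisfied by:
  {z: True, e: True, q: False}
  {z: True, e: False, q: False}
  {e: True, z: False, q: False}
  {z: False, e: False, q: False}
  {z: True, q: True, e: True}
  {z: True, q: True, e: False}
  {q: True, e: True, z: False}


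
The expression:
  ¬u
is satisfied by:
  {u: False}


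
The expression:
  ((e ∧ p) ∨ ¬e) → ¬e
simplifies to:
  ¬e ∨ ¬p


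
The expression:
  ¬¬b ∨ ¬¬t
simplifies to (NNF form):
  b ∨ t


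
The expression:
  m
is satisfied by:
  {m: True}


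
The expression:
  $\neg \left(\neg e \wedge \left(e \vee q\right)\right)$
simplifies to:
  $e \vee \neg q$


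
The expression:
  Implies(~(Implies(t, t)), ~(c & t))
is always true.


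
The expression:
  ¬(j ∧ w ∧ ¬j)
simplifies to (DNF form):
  True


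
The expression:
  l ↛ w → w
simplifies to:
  w ∨ ¬l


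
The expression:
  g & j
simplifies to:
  g & j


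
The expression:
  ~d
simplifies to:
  ~d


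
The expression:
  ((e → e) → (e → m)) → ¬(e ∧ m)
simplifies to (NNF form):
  ¬e ∨ ¬m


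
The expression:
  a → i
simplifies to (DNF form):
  i ∨ ¬a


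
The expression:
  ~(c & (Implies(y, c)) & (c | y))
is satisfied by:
  {c: False}


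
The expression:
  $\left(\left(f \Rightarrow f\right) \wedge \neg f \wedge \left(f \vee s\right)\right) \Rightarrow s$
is always true.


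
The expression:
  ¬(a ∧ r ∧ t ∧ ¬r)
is always true.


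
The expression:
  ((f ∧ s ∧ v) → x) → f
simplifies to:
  f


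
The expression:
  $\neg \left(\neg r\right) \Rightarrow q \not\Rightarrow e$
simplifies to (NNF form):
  $\left(q \wedge \neg e\right) \vee \neg r$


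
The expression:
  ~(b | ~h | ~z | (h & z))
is never true.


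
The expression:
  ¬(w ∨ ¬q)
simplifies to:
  q ∧ ¬w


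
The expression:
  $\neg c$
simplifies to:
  $\neg c$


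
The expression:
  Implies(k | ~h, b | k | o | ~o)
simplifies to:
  True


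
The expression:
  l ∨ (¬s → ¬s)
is always true.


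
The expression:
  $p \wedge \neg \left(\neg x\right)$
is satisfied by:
  {p: True, x: True}


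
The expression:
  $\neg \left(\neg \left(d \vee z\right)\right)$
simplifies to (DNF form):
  $d \vee z$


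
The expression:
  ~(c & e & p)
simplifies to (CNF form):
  ~c | ~e | ~p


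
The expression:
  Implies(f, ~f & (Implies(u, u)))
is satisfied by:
  {f: False}


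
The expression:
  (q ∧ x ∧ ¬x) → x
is always true.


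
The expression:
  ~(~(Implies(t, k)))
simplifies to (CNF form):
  k | ~t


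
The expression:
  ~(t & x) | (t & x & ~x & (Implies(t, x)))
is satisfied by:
  {t: False, x: False}
  {x: True, t: False}
  {t: True, x: False}


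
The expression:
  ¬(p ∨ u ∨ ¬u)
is never true.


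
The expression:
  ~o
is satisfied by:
  {o: False}


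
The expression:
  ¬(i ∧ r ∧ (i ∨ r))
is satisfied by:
  {i: False, r: False}
  {r: True, i: False}
  {i: True, r: False}


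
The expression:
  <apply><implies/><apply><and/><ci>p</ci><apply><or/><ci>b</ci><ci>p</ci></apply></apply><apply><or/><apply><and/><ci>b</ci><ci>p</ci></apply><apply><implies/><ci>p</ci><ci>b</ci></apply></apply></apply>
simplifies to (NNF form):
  <apply><or/><ci>b</ci><apply><not/><ci>p</ci></apply></apply>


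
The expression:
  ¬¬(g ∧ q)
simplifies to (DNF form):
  g ∧ q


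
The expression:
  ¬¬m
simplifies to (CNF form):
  m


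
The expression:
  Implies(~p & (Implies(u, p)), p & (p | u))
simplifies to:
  p | u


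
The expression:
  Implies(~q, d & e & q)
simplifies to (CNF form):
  q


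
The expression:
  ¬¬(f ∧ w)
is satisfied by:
  {w: True, f: True}


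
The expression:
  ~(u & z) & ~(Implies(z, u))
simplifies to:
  z & ~u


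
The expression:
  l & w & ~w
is never true.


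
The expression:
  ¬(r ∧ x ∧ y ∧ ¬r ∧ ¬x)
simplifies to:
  True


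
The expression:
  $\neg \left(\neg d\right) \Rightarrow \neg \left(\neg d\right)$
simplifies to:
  $\text{True}$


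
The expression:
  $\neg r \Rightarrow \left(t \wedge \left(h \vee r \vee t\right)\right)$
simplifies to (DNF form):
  $r \vee t$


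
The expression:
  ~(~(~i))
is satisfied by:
  {i: False}


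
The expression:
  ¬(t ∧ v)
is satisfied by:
  {v: False, t: False}
  {t: True, v: False}
  {v: True, t: False}


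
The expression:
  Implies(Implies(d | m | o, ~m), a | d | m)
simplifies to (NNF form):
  a | d | m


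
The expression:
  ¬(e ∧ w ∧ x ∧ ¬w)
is always true.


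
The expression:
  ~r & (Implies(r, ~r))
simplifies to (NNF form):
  ~r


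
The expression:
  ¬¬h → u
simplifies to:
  u ∨ ¬h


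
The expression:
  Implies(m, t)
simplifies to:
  t | ~m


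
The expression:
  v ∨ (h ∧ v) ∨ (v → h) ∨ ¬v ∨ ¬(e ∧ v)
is always true.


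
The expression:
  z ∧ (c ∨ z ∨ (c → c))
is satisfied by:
  {z: True}


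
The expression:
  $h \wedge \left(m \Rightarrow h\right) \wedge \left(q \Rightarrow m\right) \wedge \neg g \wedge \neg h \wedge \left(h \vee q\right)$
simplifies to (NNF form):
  $\text{False}$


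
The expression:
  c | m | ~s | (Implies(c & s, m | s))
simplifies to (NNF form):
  True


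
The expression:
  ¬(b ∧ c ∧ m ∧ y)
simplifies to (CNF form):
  ¬b ∨ ¬c ∨ ¬m ∨ ¬y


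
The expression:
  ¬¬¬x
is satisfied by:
  {x: False}


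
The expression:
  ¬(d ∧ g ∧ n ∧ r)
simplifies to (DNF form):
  ¬d ∨ ¬g ∨ ¬n ∨ ¬r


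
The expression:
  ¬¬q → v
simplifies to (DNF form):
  v ∨ ¬q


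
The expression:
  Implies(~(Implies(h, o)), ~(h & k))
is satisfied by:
  {o: True, h: False, k: False}
  {h: False, k: False, o: False}
  {o: True, k: True, h: False}
  {k: True, h: False, o: False}
  {o: True, h: True, k: False}
  {h: True, o: False, k: False}
  {o: True, k: True, h: True}


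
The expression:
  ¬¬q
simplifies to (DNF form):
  q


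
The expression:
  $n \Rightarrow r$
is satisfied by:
  {r: True, n: False}
  {n: False, r: False}
  {n: True, r: True}


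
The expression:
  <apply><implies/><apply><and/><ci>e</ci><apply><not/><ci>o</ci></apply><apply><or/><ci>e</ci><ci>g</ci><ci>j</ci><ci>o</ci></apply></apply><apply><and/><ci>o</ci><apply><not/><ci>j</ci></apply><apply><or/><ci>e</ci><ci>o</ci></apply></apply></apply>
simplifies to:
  <apply><or/><ci>o</ci><apply><not/><ci>e</ci></apply></apply>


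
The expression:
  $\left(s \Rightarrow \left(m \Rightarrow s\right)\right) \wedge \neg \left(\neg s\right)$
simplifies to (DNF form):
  $s$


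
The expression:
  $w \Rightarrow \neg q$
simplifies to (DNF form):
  $\neg q \vee \neg w$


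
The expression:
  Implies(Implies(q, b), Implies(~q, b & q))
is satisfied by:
  {q: True}


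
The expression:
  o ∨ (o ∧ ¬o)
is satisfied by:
  {o: True}


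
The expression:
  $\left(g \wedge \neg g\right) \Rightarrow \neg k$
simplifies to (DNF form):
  $\text{True}$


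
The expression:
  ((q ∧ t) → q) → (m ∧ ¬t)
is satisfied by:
  {m: True, t: False}


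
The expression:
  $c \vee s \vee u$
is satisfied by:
  {u: True, c: True, s: True}
  {u: True, c: True, s: False}
  {u: True, s: True, c: False}
  {u: True, s: False, c: False}
  {c: True, s: True, u: False}
  {c: True, s: False, u: False}
  {s: True, c: False, u: False}


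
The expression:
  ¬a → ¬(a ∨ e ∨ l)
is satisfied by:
  {a: True, l: False, e: False}
  {a: True, e: True, l: False}
  {a: True, l: True, e: False}
  {a: True, e: True, l: True}
  {e: False, l: False, a: False}


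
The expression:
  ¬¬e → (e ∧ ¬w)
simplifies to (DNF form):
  ¬e ∨ ¬w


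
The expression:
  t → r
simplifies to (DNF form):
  r ∨ ¬t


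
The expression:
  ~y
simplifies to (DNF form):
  ~y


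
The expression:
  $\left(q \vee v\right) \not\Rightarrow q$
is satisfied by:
  {v: True, q: False}


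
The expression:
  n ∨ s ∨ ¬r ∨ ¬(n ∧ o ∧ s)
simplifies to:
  True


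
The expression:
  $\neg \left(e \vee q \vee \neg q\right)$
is never true.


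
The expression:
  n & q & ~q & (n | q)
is never true.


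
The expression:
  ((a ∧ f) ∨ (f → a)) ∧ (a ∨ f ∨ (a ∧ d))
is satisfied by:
  {a: True}


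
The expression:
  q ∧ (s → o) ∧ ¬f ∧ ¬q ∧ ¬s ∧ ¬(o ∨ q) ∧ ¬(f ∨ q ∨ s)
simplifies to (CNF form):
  False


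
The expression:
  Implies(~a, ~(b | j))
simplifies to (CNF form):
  (a | ~b) & (a | ~j)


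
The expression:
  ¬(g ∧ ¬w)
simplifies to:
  w ∨ ¬g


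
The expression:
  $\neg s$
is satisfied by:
  {s: False}


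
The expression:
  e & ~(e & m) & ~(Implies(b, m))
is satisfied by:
  {e: True, b: True, m: False}


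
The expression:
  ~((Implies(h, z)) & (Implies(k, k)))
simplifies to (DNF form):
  h & ~z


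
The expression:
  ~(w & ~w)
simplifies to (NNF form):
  True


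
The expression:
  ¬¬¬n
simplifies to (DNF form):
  ¬n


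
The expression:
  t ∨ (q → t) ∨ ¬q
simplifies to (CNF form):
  t ∨ ¬q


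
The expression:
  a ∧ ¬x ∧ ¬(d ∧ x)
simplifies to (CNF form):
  a ∧ ¬x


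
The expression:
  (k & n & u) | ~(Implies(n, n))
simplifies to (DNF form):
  k & n & u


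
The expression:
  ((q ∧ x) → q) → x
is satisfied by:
  {x: True}


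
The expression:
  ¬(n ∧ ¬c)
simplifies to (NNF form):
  c ∨ ¬n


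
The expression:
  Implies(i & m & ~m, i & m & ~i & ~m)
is always true.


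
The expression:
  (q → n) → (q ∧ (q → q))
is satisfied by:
  {q: True}


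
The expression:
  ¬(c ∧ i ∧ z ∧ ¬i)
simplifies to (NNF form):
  True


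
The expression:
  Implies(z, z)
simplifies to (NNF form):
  True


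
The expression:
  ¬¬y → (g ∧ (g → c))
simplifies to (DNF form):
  (c ∧ g) ∨ ¬y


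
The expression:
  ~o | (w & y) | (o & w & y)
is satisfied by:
  {w: True, y: True, o: False}
  {w: True, y: False, o: False}
  {y: True, w: False, o: False}
  {w: False, y: False, o: False}
  {o: True, w: True, y: True}


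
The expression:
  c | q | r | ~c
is always true.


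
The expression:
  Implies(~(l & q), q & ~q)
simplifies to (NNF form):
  l & q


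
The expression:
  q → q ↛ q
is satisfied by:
  {q: False}


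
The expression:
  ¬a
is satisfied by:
  {a: False}


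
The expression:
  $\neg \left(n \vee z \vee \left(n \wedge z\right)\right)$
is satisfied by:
  {n: False, z: False}


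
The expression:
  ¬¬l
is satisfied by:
  {l: True}


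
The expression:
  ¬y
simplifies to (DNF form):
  ¬y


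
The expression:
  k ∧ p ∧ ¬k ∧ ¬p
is never true.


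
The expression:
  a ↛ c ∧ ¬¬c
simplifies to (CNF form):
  False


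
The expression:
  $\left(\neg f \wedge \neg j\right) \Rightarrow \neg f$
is always true.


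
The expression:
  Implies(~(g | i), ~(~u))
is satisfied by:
  {i: True, g: True, u: True}
  {i: True, g: True, u: False}
  {i: True, u: True, g: False}
  {i: True, u: False, g: False}
  {g: True, u: True, i: False}
  {g: True, u: False, i: False}
  {u: True, g: False, i: False}


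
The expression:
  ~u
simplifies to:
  ~u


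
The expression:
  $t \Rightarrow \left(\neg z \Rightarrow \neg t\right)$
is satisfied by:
  {z: True, t: False}
  {t: False, z: False}
  {t: True, z: True}


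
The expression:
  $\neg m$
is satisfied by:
  {m: False}


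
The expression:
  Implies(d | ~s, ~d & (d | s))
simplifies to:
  s & ~d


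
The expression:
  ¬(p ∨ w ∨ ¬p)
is never true.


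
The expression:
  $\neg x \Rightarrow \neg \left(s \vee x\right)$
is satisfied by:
  {x: True, s: False}
  {s: False, x: False}
  {s: True, x: True}


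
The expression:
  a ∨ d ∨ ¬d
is always true.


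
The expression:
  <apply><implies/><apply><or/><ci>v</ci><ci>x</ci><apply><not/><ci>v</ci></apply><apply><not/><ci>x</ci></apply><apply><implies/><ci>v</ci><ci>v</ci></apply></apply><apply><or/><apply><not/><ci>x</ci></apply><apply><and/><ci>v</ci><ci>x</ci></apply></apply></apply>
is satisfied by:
  {v: True, x: False}
  {x: False, v: False}
  {x: True, v: True}


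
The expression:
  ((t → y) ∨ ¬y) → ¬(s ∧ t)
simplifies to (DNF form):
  ¬s ∨ ¬t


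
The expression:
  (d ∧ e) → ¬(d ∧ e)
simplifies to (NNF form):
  ¬d ∨ ¬e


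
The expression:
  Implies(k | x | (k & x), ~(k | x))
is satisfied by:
  {x: False, k: False}


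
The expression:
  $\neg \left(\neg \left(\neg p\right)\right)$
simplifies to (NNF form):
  $\neg p$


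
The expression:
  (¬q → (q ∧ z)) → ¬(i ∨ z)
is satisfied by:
  {i: False, q: False, z: False}
  {z: True, i: False, q: False}
  {i: True, z: False, q: False}
  {z: True, i: True, q: False}
  {q: True, z: False, i: False}


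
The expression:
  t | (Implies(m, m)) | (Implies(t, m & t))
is always true.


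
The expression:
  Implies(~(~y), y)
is always true.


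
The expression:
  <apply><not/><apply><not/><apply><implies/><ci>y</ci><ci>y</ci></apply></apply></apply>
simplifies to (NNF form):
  <true/>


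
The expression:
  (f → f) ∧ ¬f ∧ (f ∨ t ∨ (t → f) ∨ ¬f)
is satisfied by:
  {f: False}


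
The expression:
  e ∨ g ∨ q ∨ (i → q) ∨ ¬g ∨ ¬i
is always true.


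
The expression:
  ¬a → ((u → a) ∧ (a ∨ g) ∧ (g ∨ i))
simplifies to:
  a ∨ (g ∧ ¬u)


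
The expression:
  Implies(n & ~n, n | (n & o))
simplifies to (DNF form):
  True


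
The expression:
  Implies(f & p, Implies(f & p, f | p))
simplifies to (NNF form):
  True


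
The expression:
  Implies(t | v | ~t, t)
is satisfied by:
  {t: True}


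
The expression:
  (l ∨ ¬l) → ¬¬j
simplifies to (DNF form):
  j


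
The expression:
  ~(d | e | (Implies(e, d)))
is never true.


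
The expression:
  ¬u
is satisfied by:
  {u: False}


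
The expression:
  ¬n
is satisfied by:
  {n: False}


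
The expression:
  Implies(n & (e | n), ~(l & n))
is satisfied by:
  {l: False, n: False}
  {n: True, l: False}
  {l: True, n: False}


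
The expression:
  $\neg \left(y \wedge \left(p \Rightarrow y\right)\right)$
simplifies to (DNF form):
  $\neg y$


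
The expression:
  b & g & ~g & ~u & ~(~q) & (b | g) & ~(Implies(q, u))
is never true.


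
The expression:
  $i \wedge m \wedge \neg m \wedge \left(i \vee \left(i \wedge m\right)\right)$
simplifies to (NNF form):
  $\text{False}$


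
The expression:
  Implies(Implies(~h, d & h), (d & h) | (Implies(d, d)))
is always true.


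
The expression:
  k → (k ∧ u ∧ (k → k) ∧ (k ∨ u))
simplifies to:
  u ∨ ¬k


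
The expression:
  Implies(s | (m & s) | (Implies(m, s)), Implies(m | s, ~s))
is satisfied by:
  {s: False}


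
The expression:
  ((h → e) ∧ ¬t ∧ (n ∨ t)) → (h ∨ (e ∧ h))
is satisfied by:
  {t: True, h: True, n: False}
  {t: True, h: False, n: False}
  {h: True, t: False, n: False}
  {t: False, h: False, n: False}
  {n: True, t: True, h: True}
  {n: True, t: True, h: False}
  {n: True, h: True, t: False}


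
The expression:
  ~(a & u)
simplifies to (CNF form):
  ~a | ~u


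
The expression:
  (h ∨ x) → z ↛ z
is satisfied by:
  {x: False, h: False}


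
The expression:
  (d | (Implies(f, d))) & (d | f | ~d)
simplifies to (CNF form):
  d | ~f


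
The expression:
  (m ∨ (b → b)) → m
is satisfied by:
  {m: True}


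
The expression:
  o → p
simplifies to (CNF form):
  p ∨ ¬o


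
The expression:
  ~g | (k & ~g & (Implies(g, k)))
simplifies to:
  ~g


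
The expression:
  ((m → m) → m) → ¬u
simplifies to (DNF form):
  ¬m ∨ ¬u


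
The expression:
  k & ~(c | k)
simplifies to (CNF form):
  False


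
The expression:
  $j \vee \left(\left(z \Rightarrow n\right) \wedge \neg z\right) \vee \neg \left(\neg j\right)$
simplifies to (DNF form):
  $j \vee \neg z$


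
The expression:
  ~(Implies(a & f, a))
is never true.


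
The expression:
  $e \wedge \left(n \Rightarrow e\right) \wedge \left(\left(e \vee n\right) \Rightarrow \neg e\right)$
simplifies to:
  $\text{False}$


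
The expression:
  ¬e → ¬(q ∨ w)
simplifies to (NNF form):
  e ∨ (¬q ∧ ¬w)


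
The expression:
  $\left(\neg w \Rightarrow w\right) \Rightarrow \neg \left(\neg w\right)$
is always true.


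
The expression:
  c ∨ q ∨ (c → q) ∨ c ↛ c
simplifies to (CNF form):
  True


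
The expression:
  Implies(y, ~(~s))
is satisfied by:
  {s: True, y: False}
  {y: False, s: False}
  {y: True, s: True}


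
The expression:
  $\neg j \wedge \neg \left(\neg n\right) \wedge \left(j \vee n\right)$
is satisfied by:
  {n: True, j: False}


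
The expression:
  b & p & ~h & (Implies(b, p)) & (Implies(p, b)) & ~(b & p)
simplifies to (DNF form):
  False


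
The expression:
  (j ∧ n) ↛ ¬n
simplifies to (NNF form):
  j ∧ n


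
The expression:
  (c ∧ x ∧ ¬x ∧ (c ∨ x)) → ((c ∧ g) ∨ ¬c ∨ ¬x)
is always true.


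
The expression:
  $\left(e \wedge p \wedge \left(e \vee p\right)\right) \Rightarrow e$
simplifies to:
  $\text{True}$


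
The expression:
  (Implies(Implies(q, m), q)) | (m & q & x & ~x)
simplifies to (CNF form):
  q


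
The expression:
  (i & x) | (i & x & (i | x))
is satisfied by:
  {i: True, x: True}


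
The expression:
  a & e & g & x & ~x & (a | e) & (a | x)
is never true.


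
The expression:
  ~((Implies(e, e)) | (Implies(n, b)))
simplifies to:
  False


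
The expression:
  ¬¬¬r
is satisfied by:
  {r: False}


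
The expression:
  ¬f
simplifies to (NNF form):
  ¬f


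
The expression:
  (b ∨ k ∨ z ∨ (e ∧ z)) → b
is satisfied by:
  {b: True, z: False, k: False}
  {b: True, k: True, z: False}
  {b: True, z: True, k: False}
  {b: True, k: True, z: True}
  {k: False, z: False, b: False}


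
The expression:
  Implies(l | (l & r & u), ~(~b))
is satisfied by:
  {b: True, l: False}
  {l: False, b: False}
  {l: True, b: True}


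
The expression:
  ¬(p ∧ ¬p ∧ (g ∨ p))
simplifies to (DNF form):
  True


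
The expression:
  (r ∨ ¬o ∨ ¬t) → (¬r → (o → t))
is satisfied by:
  {r: True, t: True, o: False}
  {r: True, o: False, t: False}
  {t: True, o: False, r: False}
  {t: False, o: False, r: False}
  {r: True, t: True, o: True}
  {r: True, o: True, t: False}
  {t: True, o: True, r: False}


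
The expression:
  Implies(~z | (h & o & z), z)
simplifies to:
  z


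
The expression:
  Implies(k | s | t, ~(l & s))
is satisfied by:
  {l: False, s: False}
  {s: True, l: False}
  {l: True, s: False}


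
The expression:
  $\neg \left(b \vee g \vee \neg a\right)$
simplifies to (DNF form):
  $a \wedge \neg b \wedge \neg g$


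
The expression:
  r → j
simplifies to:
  j ∨ ¬r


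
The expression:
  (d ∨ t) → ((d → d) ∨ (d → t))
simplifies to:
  True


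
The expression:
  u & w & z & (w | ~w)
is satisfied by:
  {z: True, u: True, w: True}


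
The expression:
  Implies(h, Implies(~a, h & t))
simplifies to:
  a | t | ~h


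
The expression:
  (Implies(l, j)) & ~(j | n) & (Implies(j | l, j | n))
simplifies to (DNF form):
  ~j & ~l & ~n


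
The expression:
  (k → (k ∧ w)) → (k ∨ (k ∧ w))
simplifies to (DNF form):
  k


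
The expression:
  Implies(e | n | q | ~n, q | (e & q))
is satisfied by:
  {q: True}


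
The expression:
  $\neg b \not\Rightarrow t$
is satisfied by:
  {t: False, b: False}


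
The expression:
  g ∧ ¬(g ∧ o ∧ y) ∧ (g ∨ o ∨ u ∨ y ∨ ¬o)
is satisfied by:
  {g: True, o: False, y: False}
  {y: True, g: True, o: False}
  {o: True, g: True, y: False}


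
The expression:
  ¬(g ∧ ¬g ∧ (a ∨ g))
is always true.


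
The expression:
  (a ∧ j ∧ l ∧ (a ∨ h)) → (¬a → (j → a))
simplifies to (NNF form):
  True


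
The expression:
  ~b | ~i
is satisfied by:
  {b: False, i: False}
  {i: True, b: False}
  {b: True, i: False}


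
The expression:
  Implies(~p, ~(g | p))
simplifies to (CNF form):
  p | ~g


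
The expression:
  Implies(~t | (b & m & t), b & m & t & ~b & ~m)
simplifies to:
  t & (~b | ~m)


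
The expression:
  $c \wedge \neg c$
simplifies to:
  $\text{False}$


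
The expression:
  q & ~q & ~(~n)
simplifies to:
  False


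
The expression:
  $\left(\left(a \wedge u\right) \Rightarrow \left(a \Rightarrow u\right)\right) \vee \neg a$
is always true.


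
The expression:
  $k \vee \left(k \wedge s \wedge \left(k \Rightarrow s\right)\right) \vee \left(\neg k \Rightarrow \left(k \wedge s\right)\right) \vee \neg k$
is always true.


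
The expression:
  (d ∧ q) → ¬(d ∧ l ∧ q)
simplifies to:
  ¬d ∨ ¬l ∨ ¬q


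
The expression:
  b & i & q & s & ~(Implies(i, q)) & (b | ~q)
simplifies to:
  False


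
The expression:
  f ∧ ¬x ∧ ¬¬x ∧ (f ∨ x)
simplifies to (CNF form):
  False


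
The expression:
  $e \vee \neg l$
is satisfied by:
  {e: True, l: False}
  {l: False, e: False}
  {l: True, e: True}


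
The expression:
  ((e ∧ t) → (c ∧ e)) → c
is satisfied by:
  {c: True, e: True, t: True}
  {c: True, e: True, t: False}
  {c: True, t: True, e: False}
  {c: True, t: False, e: False}
  {e: True, t: True, c: False}


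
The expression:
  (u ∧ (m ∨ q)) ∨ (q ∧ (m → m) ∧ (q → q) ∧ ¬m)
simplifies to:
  (m ∧ u) ∨ (q ∧ ¬m)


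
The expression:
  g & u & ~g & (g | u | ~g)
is never true.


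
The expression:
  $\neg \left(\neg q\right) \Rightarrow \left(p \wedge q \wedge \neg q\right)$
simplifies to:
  $\neg q$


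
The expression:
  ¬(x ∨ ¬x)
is never true.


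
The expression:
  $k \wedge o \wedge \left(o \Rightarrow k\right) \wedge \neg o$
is never true.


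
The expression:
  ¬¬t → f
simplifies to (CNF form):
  f ∨ ¬t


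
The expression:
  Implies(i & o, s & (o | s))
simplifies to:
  s | ~i | ~o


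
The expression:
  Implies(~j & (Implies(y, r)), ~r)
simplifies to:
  j | ~r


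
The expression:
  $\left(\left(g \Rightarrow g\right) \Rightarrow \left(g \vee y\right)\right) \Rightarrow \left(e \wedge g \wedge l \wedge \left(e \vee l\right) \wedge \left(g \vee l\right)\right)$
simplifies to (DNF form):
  $\left(g \wedge \neg g\right) \vee \left(\neg g \wedge \neg y\right) \vee \left(e \wedge g \wedge l\right) \vee \left(e \wedge g \wedge \neg g\right) \vee \left(e \wedge l \wedge \neg y\right) \vee \left(e \wedge \neg g \wedge \neg y\right) \vee \left(g \wedge l \wedge \neg g\right) \vee \left(l \wedge \neg g \wedge \neg y\right)$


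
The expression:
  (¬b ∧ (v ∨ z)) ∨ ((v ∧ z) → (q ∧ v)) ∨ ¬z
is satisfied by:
  {q: True, v: False, z: False, b: False}
  {q: False, v: False, z: False, b: False}
  {b: True, q: True, v: False, z: False}
  {b: True, q: False, v: False, z: False}
  {q: True, z: True, b: False, v: False}
  {z: True, b: False, v: False, q: False}
  {b: True, z: True, q: True, v: False}
  {b: True, z: True, q: False, v: False}
  {q: True, v: True, b: False, z: False}
  {v: True, b: False, z: False, q: False}
  {q: True, b: True, v: True, z: False}
  {b: True, v: True, q: False, z: False}
  {q: True, z: True, v: True, b: False}
  {z: True, v: True, b: False, q: False}
  {b: True, z: True, v: True, q: True}


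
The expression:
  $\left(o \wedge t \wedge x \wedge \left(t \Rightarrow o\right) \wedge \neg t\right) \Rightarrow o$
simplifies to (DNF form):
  $\text{True}$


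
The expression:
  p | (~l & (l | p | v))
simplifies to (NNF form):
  p | (v & ~l)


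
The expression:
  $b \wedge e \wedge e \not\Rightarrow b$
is never true.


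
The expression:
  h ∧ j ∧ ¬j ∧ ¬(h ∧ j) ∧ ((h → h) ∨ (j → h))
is never true.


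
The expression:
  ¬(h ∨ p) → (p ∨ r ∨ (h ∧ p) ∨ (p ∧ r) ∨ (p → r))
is always true.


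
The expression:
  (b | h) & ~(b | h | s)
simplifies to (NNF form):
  False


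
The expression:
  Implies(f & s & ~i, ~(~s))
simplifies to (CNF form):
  True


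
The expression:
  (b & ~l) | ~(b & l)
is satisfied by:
  {l: False, b: False}
  {b: True, l: False}
  {l: True, b: False}


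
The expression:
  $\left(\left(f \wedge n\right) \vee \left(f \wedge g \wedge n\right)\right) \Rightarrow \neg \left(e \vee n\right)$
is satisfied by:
  {n: False, f: False}
  {f: True, n: False}
  {n: True, f: False}


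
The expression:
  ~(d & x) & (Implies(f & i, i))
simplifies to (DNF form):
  ~d | ~x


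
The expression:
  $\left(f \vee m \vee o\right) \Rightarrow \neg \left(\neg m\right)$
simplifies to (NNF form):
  $m \vee \left(\neg f \wedge \neg o\right)$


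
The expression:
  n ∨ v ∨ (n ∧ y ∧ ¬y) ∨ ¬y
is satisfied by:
  {n: True, v: True, y: False}
  {n: True, v: False, y: False}
  {v: True, n: False, y: False}
  {n: False, v: False, y: False}
  {n: True, y: True, v: True}
  {n: True, y: True, v: False}
  {y: True, v: True, n: False}


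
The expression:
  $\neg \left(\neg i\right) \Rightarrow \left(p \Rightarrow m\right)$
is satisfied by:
  {m: True, p: False, i: False}
  {p: False, i: False, m: False}
  {i: True, m: True, p: False}
  {i: True, p: False, m: False}
  {m: True, p: True, i: False}
  {p: True, m: False, i: False}
  {i: True, p: True, m: True}


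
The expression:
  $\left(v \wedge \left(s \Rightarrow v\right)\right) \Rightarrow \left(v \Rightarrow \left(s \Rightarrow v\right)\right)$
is always true.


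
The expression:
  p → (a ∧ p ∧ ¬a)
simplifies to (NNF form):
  ¬p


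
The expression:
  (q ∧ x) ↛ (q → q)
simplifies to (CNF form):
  False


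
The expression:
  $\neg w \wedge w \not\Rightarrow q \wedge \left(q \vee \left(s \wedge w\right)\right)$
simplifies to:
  $\text{False}$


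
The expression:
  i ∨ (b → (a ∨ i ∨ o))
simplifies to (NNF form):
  a ∨ i ∨ o ∨ ¬b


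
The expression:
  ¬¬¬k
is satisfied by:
  {k: False}


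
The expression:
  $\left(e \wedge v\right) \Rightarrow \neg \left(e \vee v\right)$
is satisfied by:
  {v: False, e: False}
  {e: True, v: False}
  {v: True, e: False}


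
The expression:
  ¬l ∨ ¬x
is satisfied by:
  {l: False, x: False}
  {x: True, l: False}
  {l: True, x: False}


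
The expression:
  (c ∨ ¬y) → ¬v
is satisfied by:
  {y: True, v: False, c: False}
  {y: False, v: False, c: False}
  {c: True, y: True, v: False}
  {c: True, y: False, v: False}
  {v: True, y: True, c: False}


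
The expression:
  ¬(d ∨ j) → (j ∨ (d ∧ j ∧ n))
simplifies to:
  d ∨ j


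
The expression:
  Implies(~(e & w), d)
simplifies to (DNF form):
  d | (e & w)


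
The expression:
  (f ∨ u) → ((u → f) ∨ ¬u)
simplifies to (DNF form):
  f ∨ ¬u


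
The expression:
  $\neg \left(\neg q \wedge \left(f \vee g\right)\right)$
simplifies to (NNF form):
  $q \vee \left(\neg f \wedge \neg g\right)$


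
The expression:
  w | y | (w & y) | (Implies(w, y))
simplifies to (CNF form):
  True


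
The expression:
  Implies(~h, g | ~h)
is always true.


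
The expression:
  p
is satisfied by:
  {p: True}


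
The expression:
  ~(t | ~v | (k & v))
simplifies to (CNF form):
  v & ~k & ~t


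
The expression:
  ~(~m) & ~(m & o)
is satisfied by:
  {m: True, o: False}


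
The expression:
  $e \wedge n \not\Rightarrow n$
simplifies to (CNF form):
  $\text{False}$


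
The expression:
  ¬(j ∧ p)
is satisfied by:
  {p: False, j: False}
  {j: True, p: False}
  {p: True, j: False}


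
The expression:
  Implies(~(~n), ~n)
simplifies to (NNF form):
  ~n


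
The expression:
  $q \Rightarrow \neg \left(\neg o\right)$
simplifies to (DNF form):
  $o \vee \neg q$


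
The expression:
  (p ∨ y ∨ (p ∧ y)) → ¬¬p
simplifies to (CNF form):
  p ∨ ¬y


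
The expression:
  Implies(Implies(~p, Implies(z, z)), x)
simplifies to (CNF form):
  x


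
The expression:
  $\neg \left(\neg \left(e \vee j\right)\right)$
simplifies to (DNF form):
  $e \vee j$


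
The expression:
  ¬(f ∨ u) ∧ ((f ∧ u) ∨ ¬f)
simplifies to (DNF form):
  ¬f ∧ ¬u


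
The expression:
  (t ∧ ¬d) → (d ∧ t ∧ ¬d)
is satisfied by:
  {d: True, t: False}
  {t: False, d: False}
  {t: True, d: True}


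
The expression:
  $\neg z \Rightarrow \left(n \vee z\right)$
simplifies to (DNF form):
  $n \vee z$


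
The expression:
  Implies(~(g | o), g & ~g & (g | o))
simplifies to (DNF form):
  g | o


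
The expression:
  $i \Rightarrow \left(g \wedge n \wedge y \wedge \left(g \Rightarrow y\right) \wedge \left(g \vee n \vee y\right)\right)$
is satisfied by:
  {y: True, n: True, g: True, i: False}
  {y: True, n: True, g: False, i: False}
  {y: True, g: True, n: False, i: False}
  {y: True, g: False, n: False, i: False}
  {n: True, g: True, y: False, i: False}
  {n: True, y: False, g: False, i: False}
  {n: False, g: True, y: False, i: False}
  {n: False, y: False, g: False, i: False}
  {y: True, i: True, n: True, g: True}


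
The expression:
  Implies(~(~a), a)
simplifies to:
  True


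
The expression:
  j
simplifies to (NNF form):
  j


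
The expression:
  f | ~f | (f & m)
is always true.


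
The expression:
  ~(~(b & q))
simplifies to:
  b & q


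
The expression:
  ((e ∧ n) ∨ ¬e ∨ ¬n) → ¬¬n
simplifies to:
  n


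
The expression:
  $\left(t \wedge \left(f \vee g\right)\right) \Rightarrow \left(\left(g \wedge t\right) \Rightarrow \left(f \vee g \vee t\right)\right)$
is always true.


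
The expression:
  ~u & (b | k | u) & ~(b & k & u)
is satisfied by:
  {b: True, k: True, u: False}
  {b: True, u: False, k: False}
  {k: True, u: False, b: False}


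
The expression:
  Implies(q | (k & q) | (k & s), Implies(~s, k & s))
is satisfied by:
  {s: True, q: False}
  {q: False, s: False}
  {q: True, s: True}


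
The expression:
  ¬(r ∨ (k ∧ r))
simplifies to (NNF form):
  ¬r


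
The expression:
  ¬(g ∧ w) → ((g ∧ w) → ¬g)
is always true.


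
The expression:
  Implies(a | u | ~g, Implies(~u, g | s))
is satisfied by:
  {u: True, g: True, s: True}
  {u: True, g: True, s: False}
  {u: True, s: True, g: False}
  {u: True, s: False, g: False}
  {g: True, s: True, u: False}
  {g: True, s: False, u: False}
  {s: True, g: False, u: False}


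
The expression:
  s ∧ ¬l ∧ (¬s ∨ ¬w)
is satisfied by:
  {s: True, w: False, l: False}


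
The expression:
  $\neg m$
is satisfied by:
  {m: False}


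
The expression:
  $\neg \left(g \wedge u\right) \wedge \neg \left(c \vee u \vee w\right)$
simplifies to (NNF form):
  $\neg c \wedge \neg u \wedge \neg w$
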